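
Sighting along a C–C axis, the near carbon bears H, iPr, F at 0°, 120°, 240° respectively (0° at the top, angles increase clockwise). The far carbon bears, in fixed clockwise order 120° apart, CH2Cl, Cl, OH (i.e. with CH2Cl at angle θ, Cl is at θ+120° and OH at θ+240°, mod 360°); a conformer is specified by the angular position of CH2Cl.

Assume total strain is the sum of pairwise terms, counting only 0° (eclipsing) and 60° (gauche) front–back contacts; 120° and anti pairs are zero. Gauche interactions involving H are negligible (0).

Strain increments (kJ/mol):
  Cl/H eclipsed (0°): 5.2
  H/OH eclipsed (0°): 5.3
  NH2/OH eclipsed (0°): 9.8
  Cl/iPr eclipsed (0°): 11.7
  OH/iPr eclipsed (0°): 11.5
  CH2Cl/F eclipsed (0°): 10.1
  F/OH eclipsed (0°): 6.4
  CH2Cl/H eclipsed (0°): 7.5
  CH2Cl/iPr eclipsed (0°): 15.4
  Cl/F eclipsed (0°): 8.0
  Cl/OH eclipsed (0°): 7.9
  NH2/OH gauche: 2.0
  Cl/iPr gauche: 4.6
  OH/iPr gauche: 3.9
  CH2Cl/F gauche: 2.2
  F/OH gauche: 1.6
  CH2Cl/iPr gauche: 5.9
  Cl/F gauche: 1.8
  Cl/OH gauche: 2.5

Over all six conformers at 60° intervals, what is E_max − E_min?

16.4 kJ/mol

CH2Cl at 0° (eclipsed): H–CH2Cl eclipsed, iPr–Cl eclipsed, F–OH eclipsed; 7.5 + 11.7 + 6.4 = 25.6 kJ/mol.
CH2Cl at 60° (staggered): iPr–CH2Cl gauche, iPr–Cl gauche, F–Cl gauche, F–OH gauche; 5.9 + 4.6 + 1.8 + 1.6 = 13.9 kJ/mol.
CH2Cl at 120° (eclipsed): H–OH eclipsed, iPr–CH2Cl eclipsed, F–Cl eclipsed; 5.3 + 15.4 + 8.0 = 28.7 kJ/mol.
CH2Cl at 180° (staggered): iPr–CH2Cl gauche, iPr–OH gauche, F–CH2Cl gauche, F–Cl gauche; 5.9 + 3.9 + 2.2 + 1.8 = 13.8 kJ/mol.
CH2Cl at 240° (eclipsed): H–Cl eclipsed, iPr–OH eclipsed, F–CH2Cl eclipsed; 5.2 + 11.5 + 10.1 = 26.8 kJ/mol.
CH2Cl at 300° (staggered): iPr–Cl gauche, iPr–OH gauche, F–CH2Cl gauche, F–OH gauche; 4.6 + 3.9 + 2.2 + 1.6 = 12.3 kJ/mol.
Max at 120° (28.7 kJ/mol), min at 300° (12.3 kJ/mol); barrier = 16.4 kJ/mol.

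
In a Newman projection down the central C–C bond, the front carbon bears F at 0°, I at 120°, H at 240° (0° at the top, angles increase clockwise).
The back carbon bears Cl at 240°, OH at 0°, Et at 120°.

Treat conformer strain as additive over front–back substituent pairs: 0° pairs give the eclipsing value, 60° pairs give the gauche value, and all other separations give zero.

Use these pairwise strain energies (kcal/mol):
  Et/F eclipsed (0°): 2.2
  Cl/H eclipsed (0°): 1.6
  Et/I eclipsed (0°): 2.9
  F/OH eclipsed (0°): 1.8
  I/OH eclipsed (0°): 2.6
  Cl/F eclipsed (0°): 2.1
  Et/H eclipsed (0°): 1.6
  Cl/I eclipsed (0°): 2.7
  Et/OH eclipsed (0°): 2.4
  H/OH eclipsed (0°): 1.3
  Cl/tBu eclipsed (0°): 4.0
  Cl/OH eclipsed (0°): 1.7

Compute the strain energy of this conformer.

6.3 kcal/mol

This conformer is eclipsed. F at 0° is eclipsed with OH at 0° (1.8); I at 120° is eclipsed with Et at 120° (2.9); H at 240° is eclipsed with Cl at 240° (1.6). Total 6.3 kcal/mol.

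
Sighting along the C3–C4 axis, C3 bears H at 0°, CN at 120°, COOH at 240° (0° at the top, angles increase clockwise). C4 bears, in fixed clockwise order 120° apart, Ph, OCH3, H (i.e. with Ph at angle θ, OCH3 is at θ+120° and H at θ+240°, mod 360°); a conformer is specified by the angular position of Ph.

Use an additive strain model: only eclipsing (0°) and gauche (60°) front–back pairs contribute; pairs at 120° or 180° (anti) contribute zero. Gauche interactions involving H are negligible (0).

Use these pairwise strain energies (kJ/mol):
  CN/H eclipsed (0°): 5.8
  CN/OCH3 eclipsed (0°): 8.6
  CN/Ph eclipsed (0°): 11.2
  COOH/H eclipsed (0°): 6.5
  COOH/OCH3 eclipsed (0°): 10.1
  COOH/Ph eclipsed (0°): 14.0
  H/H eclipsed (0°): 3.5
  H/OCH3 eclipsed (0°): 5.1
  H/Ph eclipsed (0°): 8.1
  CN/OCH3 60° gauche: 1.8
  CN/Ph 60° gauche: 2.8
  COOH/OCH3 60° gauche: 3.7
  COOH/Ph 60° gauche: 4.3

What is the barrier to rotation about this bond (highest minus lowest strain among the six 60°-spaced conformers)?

18.8 kJ/mol

Ph at 0° (eclipsed): H(0°)/Ph(0°) eclipsed 8.1; CN(120°)/OCH3(120°) eclipsed 8.6; COOH(240°)/H(240°) eclipsed 6.5 → 23.2 kJ/mol.
Ph at 60° (staggered): CN(120°)/Ph(60°) gauche 2.8; CN(120°)/OCH3(180°) gauche 1.8; COOH(240°)/OCH3(180°) gauche 3.7 → 8.3 kJ/mol.
Ph at 120° (eclipsed): H(0°)/H(0°) eclipsed 3.5; CN(120°)/Ph(120°) eclipsed 11.2; COOH(240°)/OCH3(240°) eclipsed 10.1 → 24.8 kJ/mol.
Ph at 180° (staggered): CN(120°)/Ph(180°) gauche 2.8; COOH(240°)/Ph(180°) gauche 4.3; COOH(240°)/OCH3(300°) gauche 3.7 → 10.8 kJ/mol.
Ph at 240° (eclipsed): H(0°)/OCH3(0°) eclipsed 5.1; CN(120°)/H(120°) eclipsed 5.8; COOH(240°)/Ph(240°) eclipsed 14.0 → 24.9 kJ/mol.
Ph at 300° (staggered): CN(120°)/OCH3(60°) gauche 1.8; COOH(240°)/Ph(300°) gauche 4.3 → 6.1 kJ/mol.
Max at 240° (24.9 kJ/mol), min at 300° (6.1 kJ/mol); barrier = 18.8 kJ/mol.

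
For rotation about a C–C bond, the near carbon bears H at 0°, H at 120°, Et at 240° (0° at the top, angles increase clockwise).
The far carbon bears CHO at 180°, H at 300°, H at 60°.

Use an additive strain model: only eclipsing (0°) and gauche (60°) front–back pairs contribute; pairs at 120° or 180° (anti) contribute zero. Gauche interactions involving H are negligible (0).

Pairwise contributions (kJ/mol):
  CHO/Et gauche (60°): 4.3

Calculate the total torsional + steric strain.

4.3 kJ/mol

This conformer (staggered): Et(240°)/CHO(180°) gauche 4.3 → 4.3 kJ/mol.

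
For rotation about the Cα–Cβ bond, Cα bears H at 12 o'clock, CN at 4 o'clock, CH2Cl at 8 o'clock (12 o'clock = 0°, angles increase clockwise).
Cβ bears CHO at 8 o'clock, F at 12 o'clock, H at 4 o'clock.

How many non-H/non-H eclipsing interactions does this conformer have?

1

Non-H eclipsing pairs: CH2Cl(240°)/CHO(240°) — 1 interaction.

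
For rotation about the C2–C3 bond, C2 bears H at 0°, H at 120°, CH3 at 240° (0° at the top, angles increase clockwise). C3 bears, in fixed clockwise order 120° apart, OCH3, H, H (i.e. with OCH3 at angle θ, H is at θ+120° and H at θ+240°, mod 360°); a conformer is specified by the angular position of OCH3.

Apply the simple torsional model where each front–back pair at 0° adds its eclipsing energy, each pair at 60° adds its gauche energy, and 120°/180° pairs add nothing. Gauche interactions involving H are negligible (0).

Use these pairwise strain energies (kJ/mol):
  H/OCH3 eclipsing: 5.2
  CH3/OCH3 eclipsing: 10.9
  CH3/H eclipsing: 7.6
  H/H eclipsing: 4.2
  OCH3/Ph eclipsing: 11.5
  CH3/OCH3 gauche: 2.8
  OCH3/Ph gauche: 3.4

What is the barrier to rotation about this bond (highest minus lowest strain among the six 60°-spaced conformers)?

OCH3 at 0° (eclipsed): H–OCH3 eclipsed, H–H eclipsed, CH3–H eclipsed; 5.2 + 4.2 + 7.6 = 17.0 kJ/mol.
OCH3 at 60° (staggered): no non-H gauche contacts → 0.0 kJ/mol.
OCH3 at 120° (eclipsed): H–H eclipsed, H–OCH3 eclipsed, CH3–H eclipsed; 4.2 + 5.2 + 7.6 = 17.0 kJ/mol.
OCH3 at 180° (staggered): CH3–OCH3 gauche; 2.8 = 2.8 kJ/mol.
OCH3 at 240° (eclipsed): H–H eclipsed, H–H eclipsed, CH3–OCH3 eclipsed; 4.2 + 4.2 + 10.9 = 19.3 kJ/mol.
OCH3 at 300° (staggered): CH3–OCH3 gauche; 2.8 = 2.8 kJ/mol.
Max at 240° (19.3 kJ/mol), min at 60° (0.0 kJ/mol); barrier = 19.3 kJ/mol.

19.3 kJ/mol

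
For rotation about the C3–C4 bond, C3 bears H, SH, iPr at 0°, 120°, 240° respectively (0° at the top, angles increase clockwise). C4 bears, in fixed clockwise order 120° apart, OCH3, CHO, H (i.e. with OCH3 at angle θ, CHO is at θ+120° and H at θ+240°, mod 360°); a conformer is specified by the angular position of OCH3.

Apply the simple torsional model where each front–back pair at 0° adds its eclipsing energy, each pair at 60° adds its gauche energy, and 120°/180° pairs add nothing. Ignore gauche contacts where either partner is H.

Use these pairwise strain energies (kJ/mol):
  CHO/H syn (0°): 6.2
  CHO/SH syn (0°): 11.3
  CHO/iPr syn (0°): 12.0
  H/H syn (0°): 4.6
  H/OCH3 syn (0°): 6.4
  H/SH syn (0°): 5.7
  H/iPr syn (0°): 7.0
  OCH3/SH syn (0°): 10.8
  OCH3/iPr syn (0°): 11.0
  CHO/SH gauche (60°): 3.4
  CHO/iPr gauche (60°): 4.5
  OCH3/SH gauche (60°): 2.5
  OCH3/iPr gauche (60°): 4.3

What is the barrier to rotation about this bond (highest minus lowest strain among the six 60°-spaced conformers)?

19.7 kJ/mol

OCH3 at 0° is eclipsed. H at 0° is eclipsed with OCH3 at 0° (6.4); SH at 120° is eclipsed with CHO at 120° (11.3); iPr at 240° is eclipsed with H at 240° (7.0). Total 24.7 kJ/mol.
OCH3 at 60° is staggered. SH at 120° is gauche with OCH3 at 60° (2.5); SH at 120° is gauche with CHO at 180° (3.4); iPr at 240° is gauche with CHO at 180° (4.5). Total 10.4 kJ/mol.
OCH3 at 120° is eclipsed. H at 0° is eclipsed with H at 0° (4.6); SH at 120° is eclipsed with OCH3 at 120° (10.8); iPr at 240° is eclipsed with CHO at 240° (12.0). Total 27.4 kJ/mol.
OCH3 at 180° is staggered. SH at 120° is gauche with OCH3 at 180° (2.5); iPr at 240° is gauche with OCH3 at 180° (4.3); iPr at 240° is gauche with CHO at 300° (4.5). Total 11.3 kJ/mol.
OCH3 at 240° is eclipsed. H at 0° is eclipsed with CHO at 0° (6.2); SH at 120° is eclipsed with H at 120° (5.7); iPr at 240° is eclipsed with OCH3 at 240° (11.0). Total 22.9 kJ/mol.
OCH3 at 300° is staggered. SH at 120° is gauche with CHO at 60° (3.4); iPr at 240° is gauche with OCH3 at 300° (4.3). Total 7.7 kJ/mol.
Max at 120° (27.4 kJ/mol), min at 300° (7.7 kJ/mol); barrier = 19.7 kJ/mol.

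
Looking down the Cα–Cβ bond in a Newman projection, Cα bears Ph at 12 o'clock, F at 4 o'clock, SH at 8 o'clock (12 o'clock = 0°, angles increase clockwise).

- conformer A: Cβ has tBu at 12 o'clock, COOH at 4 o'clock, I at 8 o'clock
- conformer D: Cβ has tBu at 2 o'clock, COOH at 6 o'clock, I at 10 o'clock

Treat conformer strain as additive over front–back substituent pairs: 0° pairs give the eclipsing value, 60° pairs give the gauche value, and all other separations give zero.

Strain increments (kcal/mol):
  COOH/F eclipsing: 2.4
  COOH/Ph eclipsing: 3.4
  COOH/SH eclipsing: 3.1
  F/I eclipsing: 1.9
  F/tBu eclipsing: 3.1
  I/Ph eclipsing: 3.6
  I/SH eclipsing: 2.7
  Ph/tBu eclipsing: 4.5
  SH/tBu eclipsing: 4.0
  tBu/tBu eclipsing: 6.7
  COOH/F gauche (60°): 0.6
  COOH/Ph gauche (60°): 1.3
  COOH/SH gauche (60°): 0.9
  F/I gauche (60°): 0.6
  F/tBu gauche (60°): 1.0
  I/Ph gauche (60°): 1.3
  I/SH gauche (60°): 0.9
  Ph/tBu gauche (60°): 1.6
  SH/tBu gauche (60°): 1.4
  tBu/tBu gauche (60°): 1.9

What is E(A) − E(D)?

A (eclipsed): Ph(0°)/tBu(0°) eclipsed 4.5; F(120°)/COOH(120°) eclipsed 2.4; SH(240°)/I(240°) eclipsed 2.7 → 9.6 kcal/mol.
D (staggered): Ph(0°)/tBu(60°) gauche 1.6; Ph(0°)/I(300°) gauche 1.3; F(120°)/tBu(60°) gauche 1.0; F(120°)/COOH(180°) gauche 0.6; SH(240°)/COOH(180°) gauche 0.9; SH(240°)/I(300°) gauche 0.9 → 6.3 kcal/mol.
E(A) − E(D) = 9.6 − 6.3 = +3.3 kcal/mol.

+3.3 kcal/mol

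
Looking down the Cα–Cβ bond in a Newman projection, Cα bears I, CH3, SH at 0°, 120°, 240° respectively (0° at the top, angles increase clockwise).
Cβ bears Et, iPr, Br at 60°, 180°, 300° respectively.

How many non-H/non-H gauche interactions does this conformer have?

6

Non-H gauche pairs: I(0°)/Et(60°); I(0°)/Br(300°); CH3(120°)/Et(60°); CH3(120°)/iPr(180°); SH(240°)/iPr(180°); SH(240°)/Br(300°) — 6 interactions.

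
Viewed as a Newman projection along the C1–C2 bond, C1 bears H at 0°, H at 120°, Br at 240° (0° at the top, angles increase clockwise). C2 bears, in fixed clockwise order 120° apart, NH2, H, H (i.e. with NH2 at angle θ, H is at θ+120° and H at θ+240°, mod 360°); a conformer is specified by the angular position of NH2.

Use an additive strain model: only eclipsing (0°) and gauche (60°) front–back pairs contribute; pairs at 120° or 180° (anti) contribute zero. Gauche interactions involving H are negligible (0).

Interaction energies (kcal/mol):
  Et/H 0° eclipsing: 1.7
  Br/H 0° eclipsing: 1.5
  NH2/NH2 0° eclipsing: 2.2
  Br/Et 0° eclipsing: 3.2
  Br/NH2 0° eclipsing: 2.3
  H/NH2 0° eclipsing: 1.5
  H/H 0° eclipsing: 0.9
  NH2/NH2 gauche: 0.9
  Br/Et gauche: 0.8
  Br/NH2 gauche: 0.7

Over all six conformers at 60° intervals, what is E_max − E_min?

4.1 kcal/mol

NH2 at 0° is eclipsed. H at 0° is eclipsed with NH2 at 0° (1.5); H at 120° is eclipsed with H at 120° (0.9); Br at 240° is eclipsed with H at 240° (1.5). Total 3.9 kcal/mol.
NH2 at 60° (staggered): no non-H gauche contacts → 0.0 kcal/mol.
NH2 at 120° is eclipsed. H at 0° is eclipsed with H at 0° (0.9); H at 120° is eclipsed with NH2 at 120° (1.5); Br at 240° is eclipsed with H at 240° (1.5). Total 3.9 kcal/mol.
NH2 at 180° is staggered. Br at 240° is gauche with NH2 at 180° (0.7). Total 0.7 kcal/mol.
NH2 at 240° is eclipsed. H at 0° is eclipsed with H at 0° (0.9); H at 120° is eclipsed with H at 120° (0.9); Br at 240° is eclipsed with NH2 at 240° (2.3). Total 4.1 kcal/mol.
NH2 at 300° is staggered. Br at 240° is gauche with NH2 at 300° (0.7). Total 0.7 kcal/mol.
Max at 240° (4.1 kcal/mol), min at 60° (0.0 kcal/mol); barrier = 4.1 kcal/mol.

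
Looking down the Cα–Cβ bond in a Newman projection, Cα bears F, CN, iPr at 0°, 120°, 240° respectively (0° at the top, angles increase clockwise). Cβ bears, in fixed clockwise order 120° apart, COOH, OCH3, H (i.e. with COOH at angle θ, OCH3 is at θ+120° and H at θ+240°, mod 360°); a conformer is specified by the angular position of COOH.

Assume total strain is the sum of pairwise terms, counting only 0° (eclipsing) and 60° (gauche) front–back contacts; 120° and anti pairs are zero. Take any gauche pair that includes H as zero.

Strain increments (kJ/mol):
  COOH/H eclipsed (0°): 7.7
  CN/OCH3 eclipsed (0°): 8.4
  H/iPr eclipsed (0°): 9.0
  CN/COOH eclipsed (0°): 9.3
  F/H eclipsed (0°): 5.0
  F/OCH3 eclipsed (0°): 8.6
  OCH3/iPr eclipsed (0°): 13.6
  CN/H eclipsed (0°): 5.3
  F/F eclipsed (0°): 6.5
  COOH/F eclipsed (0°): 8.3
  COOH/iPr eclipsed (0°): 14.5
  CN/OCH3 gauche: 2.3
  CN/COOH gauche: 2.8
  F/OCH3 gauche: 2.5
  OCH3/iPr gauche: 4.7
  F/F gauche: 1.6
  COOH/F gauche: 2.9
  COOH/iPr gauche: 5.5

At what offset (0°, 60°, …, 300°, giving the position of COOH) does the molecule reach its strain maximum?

240°

COOH at 0° (eclipsed): F–COOH eclipsed, CN–OCH3 eclipsed, iPr–H eclipsed; 8.3 + 8.4 + 9.0 = 25.7 kJ/mol.
COOH at 60° (staggered): F–COOH gauche, CN–COOH gauche, CN–OCH3 gauche, iPr–OCH3 gauche; 2.9 + 2.8 + 2.3 + 4.7 = 12.7 kJ/mol.
COOH at 120° (eclipsed): F–H eclipsed, CN–COOH eclipsed, iPr–OCH3 eclipsed; 5.0 + 9.3 + 13.6 = 27.9 kJ/mol.
COOH at 180° (staggered): F–OCH3 gauche, CN–COOH gauche, iPr–COOH gauche, iPr–OCH3 gauche; 2.5 + 2.8 + 5.5 + 4.7 = 15.5 kJ/mol.
COOH at 240° (eclipsed): F–OCH3 eclipsed, CN–H eclipsed, iPr–COOH eclipsed; 8.6 + 5.3 + 14.5 = 28.4 kJ/mol.
COOH at 300° (staggered): F–COOH gauche, F–OCH3 gauche, CN–OCH3 gauche, iPr–COOH gauche; 2.9 + 2.5 + 2.3 + 5.5 = 13.2 kJ/mol.
The maximum (28.4 kJ/mol) occurs with COOH at 240°.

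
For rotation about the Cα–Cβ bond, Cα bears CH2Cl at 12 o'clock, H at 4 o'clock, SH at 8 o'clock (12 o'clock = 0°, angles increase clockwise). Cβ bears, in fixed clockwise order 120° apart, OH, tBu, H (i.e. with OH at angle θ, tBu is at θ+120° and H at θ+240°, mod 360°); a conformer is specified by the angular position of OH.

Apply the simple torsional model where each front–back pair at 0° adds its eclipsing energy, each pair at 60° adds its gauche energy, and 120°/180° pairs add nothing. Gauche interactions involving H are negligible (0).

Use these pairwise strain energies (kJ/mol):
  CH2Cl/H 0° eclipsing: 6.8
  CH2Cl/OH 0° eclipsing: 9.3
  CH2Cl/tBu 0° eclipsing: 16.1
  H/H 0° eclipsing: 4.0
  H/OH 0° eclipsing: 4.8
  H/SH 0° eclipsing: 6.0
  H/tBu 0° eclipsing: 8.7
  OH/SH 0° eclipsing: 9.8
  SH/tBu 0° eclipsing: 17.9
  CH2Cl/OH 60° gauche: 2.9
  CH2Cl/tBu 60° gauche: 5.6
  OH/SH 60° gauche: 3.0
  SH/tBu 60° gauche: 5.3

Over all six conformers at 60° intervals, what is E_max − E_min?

OH at 0° (eclipsed): CH2Cl(0°)/OH(0°) eclipsed 9.3; H(120°)/tBu(120°) eclipsed 8.7; SH(240°)/H(240°) eclipsed 6.0 → 24.0 kJ/mol.
OH at 60° (staggered): CH2Cl(0°)/OH(60°) gauche 2.9; SH(240°)/tBu(180°) gauche 5.3 → 8.2 kJ/mol.
OH at 120° (eclipsed): CH2Cl(0°)/H(0°) eclipsed 6.8; H(120°)/OH(120°) eclipsed 4.8; SH(240°)/tBu(240°) eclipsed 17.9 → 29.5 kJ/mol.
OH at 180° (staggered): CH2Cl(0°)/tBu(300°) gauche 5.6; SH(240°)/OH(180°) gauche 3.0; SH(240°)/tBu(300°) gauche 5.3 → 13.9 kJ/mol.
OH at 240° (eclipsed): CH2Cl(0°)/tBu(0°) eclipsed 16.1; H(120°)/H(120°) eclipsed 4.0; SH(240°)/OH(240°) eclipsed 9.8 → 29.9 kJ/mol.
OH at 300° (staggered): CH2Cl(0°)/OH(300°) gauche 2.9; CH2Cl(0°)/tBu(60°) gauche 5.6; SH(240°)/OH(300°) gauche 3.0 → 11.5 kJ/mol.
Max at 240° (29.9 kJ/mol), min at 60° (8.2 kJ/mol); barrier = 21.7 kJ/mol.

21.7 kJ/mol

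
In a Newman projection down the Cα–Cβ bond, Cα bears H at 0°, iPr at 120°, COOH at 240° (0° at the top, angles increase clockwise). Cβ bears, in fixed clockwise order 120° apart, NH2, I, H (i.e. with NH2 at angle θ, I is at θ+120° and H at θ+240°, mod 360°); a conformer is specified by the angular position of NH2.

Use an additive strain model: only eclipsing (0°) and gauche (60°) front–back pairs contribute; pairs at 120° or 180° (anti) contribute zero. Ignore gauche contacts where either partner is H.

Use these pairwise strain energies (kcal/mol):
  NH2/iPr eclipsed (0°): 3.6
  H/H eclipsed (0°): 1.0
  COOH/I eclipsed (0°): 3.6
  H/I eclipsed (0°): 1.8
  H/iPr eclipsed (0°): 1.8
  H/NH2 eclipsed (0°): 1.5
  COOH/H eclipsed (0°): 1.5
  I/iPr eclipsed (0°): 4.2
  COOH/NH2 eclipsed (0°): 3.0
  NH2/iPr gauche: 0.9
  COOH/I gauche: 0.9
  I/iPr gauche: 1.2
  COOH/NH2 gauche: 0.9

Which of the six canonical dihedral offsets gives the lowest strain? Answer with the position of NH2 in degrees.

300°

NH2 at 0° (eclipsed): H–NH2 eclipsed, iPr–I eclipsed, COOH–H eclipsed; 1.5 + 4.2 + 1.5 = 7.2 kcal/mol.
NH2 at 60° (staggered): iPr–NH2 gauche, iPr–I gauche, COOH–I gauche; 0.9 + 1.2 + 0.9 = 3.0 kcal/mol.
NH2 at 120° (eclipsed): H–H eclipsed, iPr–NH2 eclipsed, COOH–I eclipsed; 1.0 + 3.6 + 3.6 = 8.2 kcal/mol.
NH2 at 180° (staggered): iPr–NH2 gauche, COOH–NH2 gauche, COOH–I gauche; 0.9 + 0.9 + 0.9 = 2.7 kcal/mol.
NH2 at 240° (eclipsed): H–I eclipsed, iPr–H eclipsed, COOH–NH2 eclipsed; 1.8 + 1.8 + 3.0 = 6.6 kcal/mol.
NH2 at 300° (staggered): iPr–I gauche, COOH–NH2 gauche; 1.2 + 0.9 = 2.1 kcal/mol.
The minimum (2.1 kcal/mol) occurs with NH2 at 300°.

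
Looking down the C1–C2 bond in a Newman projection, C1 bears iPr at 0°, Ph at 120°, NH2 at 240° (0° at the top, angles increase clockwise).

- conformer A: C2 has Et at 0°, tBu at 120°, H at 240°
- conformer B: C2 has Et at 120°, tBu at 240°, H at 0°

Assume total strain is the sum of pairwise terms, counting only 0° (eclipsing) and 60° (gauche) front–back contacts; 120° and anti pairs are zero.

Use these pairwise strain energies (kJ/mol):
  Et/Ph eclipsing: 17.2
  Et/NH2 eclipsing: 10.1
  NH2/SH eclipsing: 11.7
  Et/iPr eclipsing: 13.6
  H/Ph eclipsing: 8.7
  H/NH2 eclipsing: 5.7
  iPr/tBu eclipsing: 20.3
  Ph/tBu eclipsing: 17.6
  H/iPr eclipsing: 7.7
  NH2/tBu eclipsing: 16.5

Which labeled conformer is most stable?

A

A is eclipsed. iPr at 0° is eclipsed with Et at 0° (13.6); Ph at 120° is eclipsed with tBu at 120° (17.6); NH2 at 240° is eclipsed with H at 240° (5.7). Total 36.9 kJ/mol.
B is eclipsed. iPr at 0° is eclipsed with H at 0° (7.7); Ph at 120° is eclipsed with Et at 120° (17.2); NH2 at 240° is eclipsed with tBu at 240° (16.5). Total 41.4 kJ/mol.
A has the lowest total (36.9 kJ/mol).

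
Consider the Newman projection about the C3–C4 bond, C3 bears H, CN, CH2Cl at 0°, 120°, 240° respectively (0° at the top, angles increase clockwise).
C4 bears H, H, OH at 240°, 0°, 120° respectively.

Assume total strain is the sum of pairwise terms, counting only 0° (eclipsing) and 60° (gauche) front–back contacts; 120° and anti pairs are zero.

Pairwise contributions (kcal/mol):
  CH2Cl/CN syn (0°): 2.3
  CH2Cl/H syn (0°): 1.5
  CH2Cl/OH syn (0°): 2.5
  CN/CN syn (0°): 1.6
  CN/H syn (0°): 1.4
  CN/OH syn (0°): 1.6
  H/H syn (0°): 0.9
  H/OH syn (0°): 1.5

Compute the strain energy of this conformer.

This conformer (eclipsed): H(0°)/H(0°) eclipsed 0.9; CN(120°)/OH(120°) eclipsed 1.6; CH2Cl(240°)/H(240°) eclipsed 1.5 → 4.0 kcal/mol.

4.0 kcal/mol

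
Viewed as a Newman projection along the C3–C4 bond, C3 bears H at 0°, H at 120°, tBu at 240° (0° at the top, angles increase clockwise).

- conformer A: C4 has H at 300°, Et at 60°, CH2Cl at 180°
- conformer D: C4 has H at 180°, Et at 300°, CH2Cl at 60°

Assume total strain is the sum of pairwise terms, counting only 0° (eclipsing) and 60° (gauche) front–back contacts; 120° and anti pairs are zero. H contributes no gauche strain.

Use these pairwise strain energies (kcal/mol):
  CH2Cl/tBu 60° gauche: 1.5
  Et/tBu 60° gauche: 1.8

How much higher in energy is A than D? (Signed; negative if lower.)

A (staggered): tBu(240°)/CH2Cl(180°) gauche 1.5 → 1.5 kcal/mol.
D (staggered): tBu(240°)/Et(300°) gauche 1.8 → 1.8 kcal/mol.
E(A) − E(D) = 1.5 − 1.8 = -0.3 kcal/mol.

-0.3 kcal/mol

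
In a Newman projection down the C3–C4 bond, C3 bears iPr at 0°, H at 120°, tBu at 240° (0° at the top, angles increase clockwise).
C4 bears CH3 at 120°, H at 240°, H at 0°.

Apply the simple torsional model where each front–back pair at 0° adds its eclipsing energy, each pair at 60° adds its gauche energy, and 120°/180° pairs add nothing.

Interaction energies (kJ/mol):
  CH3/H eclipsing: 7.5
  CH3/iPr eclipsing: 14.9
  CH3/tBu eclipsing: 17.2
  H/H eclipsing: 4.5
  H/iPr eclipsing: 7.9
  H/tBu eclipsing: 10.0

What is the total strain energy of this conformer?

25.4 kJ/mol

This conformer (eclipsed): iPr–H eclipsed, H–CH3 eclipsed, tBu–H eclipsed; 7.9 + 7.5 + 10.0 = 25.4 kJ/mol.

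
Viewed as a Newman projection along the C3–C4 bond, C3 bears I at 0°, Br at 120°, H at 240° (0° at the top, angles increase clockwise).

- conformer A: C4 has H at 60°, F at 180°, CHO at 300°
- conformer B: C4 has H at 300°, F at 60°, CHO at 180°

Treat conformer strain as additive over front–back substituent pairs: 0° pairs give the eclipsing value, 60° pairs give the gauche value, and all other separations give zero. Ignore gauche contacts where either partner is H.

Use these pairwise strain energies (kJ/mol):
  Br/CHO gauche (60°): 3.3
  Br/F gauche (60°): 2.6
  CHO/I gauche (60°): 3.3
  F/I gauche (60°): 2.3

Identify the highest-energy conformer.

B

A (staggered): I–CHO gauche, Br–F gauche; 3.3 + 2.6 = 5.9 kJ/mol.
B (staggered): I–F gauche, Br–F gauche, Br–CHO gauche; 2.3 + 2.6 + 3.3 = 8.2 kJ/mol.
B has the highest total (8.2 kJ/mol).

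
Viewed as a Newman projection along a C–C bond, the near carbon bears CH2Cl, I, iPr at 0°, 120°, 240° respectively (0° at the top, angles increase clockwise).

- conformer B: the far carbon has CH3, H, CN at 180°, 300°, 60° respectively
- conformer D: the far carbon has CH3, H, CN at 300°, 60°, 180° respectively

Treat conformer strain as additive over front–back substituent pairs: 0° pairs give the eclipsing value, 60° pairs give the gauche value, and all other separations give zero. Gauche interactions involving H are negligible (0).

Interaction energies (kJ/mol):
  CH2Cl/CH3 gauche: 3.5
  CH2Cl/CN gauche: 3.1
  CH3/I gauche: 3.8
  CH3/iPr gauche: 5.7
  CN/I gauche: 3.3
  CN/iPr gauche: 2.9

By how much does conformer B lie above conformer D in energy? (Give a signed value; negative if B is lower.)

B (staggered): CH2Cl–CN gauche, I–CH3 gauche, I–CN gauche, iPr–CH3 gauche; 3.1 + 3.8 + 3.3 + 5.7 = 15.9 kJ/mol.
D (staggered): CH2Cl–CH3 gauche, I–CN gauche, iPr–CH3 gauche, iPr–CN gauche; 3.5 + 3.3 + 5.7 + 2.9 = 15.4 kJ/mol.
E(B) − E(D) = 15.9 − 15.4 = +0.5 kJ/mol.

+0.5 kJ/mol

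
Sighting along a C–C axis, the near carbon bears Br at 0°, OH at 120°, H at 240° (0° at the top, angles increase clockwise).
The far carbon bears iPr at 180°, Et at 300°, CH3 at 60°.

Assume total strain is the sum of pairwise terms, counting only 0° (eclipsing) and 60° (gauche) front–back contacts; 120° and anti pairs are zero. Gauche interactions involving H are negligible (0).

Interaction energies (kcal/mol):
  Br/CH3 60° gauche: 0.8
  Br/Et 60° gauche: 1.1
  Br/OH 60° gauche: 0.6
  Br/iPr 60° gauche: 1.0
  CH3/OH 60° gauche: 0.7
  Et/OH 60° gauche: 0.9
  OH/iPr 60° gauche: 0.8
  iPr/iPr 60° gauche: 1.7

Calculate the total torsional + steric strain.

3.4 kcal/mol

This conformer (staggered): Br–Et gauche, Br–CH3 gauche, OH–iPr gauche, OH–CH3 gauche; 1.1 + 0.8 + 0.8 + 0.7 = 3.4 kcal/mol.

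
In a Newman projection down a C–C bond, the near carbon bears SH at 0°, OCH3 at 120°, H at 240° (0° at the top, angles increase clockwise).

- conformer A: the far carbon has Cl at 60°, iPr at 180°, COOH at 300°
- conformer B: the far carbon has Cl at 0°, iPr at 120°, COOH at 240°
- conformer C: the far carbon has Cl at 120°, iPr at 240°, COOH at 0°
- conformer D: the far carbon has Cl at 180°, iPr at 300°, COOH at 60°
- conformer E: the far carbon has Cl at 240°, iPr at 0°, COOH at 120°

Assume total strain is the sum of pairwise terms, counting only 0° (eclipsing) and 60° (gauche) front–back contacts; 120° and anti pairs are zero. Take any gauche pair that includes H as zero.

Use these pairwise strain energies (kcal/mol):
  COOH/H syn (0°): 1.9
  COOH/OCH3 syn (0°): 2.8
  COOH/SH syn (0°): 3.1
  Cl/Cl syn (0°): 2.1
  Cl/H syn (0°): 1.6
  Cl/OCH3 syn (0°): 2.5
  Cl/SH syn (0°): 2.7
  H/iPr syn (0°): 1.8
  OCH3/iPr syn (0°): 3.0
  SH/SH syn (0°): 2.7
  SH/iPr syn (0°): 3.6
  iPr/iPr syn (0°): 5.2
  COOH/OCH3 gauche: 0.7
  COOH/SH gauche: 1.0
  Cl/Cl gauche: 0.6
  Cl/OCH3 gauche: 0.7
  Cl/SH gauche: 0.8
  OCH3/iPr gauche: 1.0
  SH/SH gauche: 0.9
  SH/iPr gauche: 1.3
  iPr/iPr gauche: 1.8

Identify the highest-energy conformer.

A (staggered): SH–Cl gauche, SH–COOH gauche, OCH3–Cl gauche, OCH3–iPr gauche; 0.8 + 1.0 + 0.7 + 1.0 = 3.5 kcal/mol.
B (eclipsed): SH–Cl eclipsed, OCH3–iPr eclipsed, H–COOH eclipsed; 2.7 + 3.0 + 1.9 = 7.6 kcal/mol.
C (eclipsed): SH–COOH eclipsed, OCH3–Cl eclipsed, H–iPr eclipsed; 3.1 + 2.5 + 1.8 = 7.4 kcal/mol.
D (staggered): SH–iPr gauche, SH–COOH gauche, OCH3–Cl gauche, OCH3–COOH gauche; 1.3 + 1.0 + 0.7 + 0.7 = 3.7 kcal/mol.
E (eclipsed): SH–iPr eclipsed, OCH3–COOH eclipsed, H–Cl eclipsed; 3.6 + 2.8 + 1.6 = 8.0 kcal/mol.
E has the highest total (8.0 kcal/mol).

E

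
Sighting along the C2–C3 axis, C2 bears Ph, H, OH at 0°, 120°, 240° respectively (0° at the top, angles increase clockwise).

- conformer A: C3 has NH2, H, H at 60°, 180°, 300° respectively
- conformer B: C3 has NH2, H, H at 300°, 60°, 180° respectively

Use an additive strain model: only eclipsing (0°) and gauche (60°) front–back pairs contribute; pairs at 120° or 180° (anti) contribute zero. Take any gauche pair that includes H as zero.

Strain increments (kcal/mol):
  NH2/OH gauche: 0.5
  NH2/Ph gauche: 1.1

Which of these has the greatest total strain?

B

A (staggered): Ph(0°)/NH2(60°) gauche 1.1 → 1.1 kcal/mol.
B (staggered): Ph(0°)/NH2(300°) gauche 1.1; OH(240°)/NH2(300°) gauche 0.5 → 1.6 kcal/mol.
B has the highest total (1.6 kcal/mol).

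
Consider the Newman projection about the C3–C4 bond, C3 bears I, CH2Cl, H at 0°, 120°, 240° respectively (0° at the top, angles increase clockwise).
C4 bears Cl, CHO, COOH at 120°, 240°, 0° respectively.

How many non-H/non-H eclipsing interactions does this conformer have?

2

Non-H eclipsing pairs: I(0°)/COOH(0°); CH2Cl(120°)/Cl(120°) — 2 interactions.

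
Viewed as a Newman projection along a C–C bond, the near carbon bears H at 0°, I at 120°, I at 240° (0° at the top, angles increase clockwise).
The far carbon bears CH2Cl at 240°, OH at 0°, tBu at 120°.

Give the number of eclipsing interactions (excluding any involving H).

2

Non-H eclipsing pairs: I(120°)/tBu(120°); I(240°)/CH2Cl(240°) — 2 interactions.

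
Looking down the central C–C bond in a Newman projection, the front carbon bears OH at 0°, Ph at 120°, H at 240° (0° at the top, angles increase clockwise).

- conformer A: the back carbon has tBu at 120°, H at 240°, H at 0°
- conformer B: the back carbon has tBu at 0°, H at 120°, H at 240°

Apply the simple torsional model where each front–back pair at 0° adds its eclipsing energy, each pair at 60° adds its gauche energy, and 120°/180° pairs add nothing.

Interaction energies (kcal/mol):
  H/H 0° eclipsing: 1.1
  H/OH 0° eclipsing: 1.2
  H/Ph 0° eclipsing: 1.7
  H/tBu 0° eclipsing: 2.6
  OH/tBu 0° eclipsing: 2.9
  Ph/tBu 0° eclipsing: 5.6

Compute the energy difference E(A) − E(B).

+2.2 kcal/mol

A (eclipsed): OH–H eclipsed, Ph–tBu eclipsed, H–H eclipsed; 1.2 + 5.6 + 1.1 = 7.9 kcal/mol.
B (eclipsed): OH–tBu eclipsed, Ph–H eclipsed, H–H eclipsed; 2.9 + 1.7 + 1.1 = 5.7 kcal/mol.
E(A) − E(B) = 7.9 − 5.7 = +2.2 kcal/mol.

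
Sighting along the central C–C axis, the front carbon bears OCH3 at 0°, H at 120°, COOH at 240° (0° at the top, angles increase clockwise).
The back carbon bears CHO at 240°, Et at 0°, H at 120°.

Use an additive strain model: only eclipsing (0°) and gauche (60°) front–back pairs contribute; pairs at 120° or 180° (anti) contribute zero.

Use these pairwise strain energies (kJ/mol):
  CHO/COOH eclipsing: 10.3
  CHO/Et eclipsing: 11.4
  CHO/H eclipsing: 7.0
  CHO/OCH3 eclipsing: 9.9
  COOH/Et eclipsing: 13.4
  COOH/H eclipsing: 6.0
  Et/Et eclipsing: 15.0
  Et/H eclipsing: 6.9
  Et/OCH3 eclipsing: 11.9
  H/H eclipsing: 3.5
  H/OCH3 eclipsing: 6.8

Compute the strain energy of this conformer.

25.7 kJ/mol

This conformer (eclipsed): OCH3(0°)/Et(0°) eclipsed 11.9; H(120°)/H(120°) eclipsed 3.5; COOH(240°)/CHO(240°) eclipsed 10.3 → 25.7 kJ/mol.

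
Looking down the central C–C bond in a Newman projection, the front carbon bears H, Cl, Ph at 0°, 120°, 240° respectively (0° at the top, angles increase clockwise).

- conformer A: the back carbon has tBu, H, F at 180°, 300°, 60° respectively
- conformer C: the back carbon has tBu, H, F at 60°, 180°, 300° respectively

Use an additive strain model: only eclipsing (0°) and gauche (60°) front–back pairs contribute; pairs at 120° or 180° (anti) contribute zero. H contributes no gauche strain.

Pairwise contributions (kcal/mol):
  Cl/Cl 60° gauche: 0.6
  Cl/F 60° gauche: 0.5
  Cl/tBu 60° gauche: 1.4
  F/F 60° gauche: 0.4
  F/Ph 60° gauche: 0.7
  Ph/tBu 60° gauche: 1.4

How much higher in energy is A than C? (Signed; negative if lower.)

+1.2 kcal/mol

A (staggered): Cl(120°)/tBu(180°) gauche 1.4; Cl(120°)/F(60°) gauche 0.5; Ph(240°)/tBu(180°) gauche 1.4 → 3.3 kcal/mol.
C (staggered): Cl(120°)/tBu(60°) gauche 1.4; Ph(240°)/F(300°) gauche 0.7 → 2.1 kcal/mol.
E(A) − E(C) = 3.3 − 2.1 = +1.2 kcal/mol.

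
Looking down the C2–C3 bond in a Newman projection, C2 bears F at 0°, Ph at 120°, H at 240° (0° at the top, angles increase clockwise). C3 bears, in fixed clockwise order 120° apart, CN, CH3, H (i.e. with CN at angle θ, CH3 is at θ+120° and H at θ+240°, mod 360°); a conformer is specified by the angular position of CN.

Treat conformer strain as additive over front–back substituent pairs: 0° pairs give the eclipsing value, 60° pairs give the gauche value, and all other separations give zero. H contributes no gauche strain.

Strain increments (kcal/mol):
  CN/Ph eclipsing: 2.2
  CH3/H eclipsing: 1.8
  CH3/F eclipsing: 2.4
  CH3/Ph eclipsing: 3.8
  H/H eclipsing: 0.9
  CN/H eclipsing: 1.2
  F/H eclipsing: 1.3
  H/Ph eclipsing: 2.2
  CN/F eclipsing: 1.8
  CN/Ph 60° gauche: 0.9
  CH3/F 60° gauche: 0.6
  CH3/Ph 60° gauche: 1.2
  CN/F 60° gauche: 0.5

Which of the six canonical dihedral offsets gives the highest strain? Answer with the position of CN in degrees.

CN at 0° (eclipsed): F(0°)/CN(0°) eclipsed 1.8; Ph(120°)/CH3(120°) eclipsed 3.8; H(240°)/H(240°) eclipsed 0.9 → 6.5 kcal/mol.
CN at 60° (staggered): F(0°)/CN(60°) gauche 0.5; Ph(120°)/CN(60°) gauche 0.9; Ph(120°)/CH3(180°) gauche 1.2 → 2.6 kcal/mol.
CN at 120° (eclipsed): F(0°)/H(0°) eclipsed 1.3; Ph(120°)/CN(120°) eclipsed 2.2; H(240°)/CH3(240°) eclipsed 1.8 → 5.3 kcal/mol.
CN at 180° (staggered): F(0°)/CH3(300°) gauche 0.6; Ph(120°)/CN(180°) gauche 0.9 → 1.5 kcal/mol.
CN at 240° (eclipsed): F(0°)/CH3(0°) eclipsed 2.4; Ph(120°)/H(120°) eclipsed 2.2; H(240°)/CN(240°) eclipsed 1.2 → 5.8 kcal/mol.
CN at 300° (staggered): F(0°)/CN(300°) gauche 0.5; F(0°)/CH3(60°) gauche 0.6; Ph(120°)/CH3(60°) gauche 1.2 → 2.3 kcal/mol.
The maximum (6.5 kcal/mol) occurs with CN at 0°.

0°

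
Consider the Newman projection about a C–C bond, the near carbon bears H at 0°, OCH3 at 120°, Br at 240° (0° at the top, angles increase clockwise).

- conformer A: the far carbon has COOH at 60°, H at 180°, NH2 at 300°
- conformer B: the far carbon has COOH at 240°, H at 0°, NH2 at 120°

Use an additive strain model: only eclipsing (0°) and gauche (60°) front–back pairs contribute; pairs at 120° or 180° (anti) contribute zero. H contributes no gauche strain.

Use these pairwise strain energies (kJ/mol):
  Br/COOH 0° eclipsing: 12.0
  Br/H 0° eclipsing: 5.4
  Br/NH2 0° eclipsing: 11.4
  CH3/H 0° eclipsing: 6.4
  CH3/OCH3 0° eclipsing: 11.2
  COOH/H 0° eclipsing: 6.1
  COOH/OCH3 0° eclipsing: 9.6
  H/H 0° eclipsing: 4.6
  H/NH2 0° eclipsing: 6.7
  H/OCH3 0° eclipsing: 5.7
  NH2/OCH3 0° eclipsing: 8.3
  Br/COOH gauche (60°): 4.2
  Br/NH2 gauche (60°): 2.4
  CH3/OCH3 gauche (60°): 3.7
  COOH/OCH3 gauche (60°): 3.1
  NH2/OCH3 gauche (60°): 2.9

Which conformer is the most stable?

A

A is staggered. OCH3 at 120° is gauche with COOH at 60° (3.1); Br at 240° is gauche with NH2 at 300° (2.4). Total 5.5 kJ/mol.
B is eclipsed. H at 0° is eclipsed with H at 0° (4.6); OCH3 at 120° is eclipsed with NH2 at 120° (8.3); Br at 240° is eclipsed with COOH at 240° (12.0). Total 24.9 kJ/mol.
A has the lowest total (5.5 kJ/mol).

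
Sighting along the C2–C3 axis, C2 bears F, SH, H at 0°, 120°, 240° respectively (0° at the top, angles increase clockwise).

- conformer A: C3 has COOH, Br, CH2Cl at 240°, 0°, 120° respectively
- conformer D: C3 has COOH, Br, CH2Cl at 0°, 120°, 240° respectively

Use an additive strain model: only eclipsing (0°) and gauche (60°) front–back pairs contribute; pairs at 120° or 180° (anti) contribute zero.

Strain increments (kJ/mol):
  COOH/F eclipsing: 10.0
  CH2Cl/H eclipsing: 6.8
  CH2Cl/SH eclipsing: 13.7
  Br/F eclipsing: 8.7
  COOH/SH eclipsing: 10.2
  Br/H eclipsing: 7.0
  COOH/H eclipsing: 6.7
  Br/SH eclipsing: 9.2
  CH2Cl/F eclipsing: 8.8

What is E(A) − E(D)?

+3.1 kJ/mol

A is eclipsed. F at 0° is eclipsed with Br at 0° (8.7); SH at 120° is eclipsed with CH2Cl at 120° (13.7); H at 240° is eclipsed with COOH at 240° (6.7). Total 29.1 kJ/mol.
D is eclipsed. F at 0° is eclipsed with COOH at 0° (10.0); SH at 120° is eclipsed with Br at 120° (9.2); H at 240° is eclipsed with CH2Cl at 240° (6.8). Total 26.0 kJ/mol.
E(A) − E(D) = 29.1 − 26.0 = +3.1 kJ/mol.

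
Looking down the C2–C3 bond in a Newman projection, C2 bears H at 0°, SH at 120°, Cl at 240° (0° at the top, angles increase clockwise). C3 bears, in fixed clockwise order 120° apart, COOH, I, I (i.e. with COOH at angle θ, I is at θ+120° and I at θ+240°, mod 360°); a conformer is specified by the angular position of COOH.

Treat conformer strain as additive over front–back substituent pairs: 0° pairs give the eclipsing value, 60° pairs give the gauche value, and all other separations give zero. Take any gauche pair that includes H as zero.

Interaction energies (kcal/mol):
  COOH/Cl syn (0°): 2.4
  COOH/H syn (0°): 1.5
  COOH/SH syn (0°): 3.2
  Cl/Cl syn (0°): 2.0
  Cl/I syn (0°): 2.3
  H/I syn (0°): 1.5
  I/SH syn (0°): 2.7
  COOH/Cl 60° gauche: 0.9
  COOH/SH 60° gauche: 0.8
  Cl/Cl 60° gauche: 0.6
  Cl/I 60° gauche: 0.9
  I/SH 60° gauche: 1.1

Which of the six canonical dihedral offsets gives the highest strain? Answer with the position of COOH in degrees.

120°

COOH at 0° (eclipsed): H–COOH eclipsed, SH–I eclipsed, Cl–I eclipsed; 1.5 + 2.7 + 2.3 = 6.5 kcal/mol.
COOH at 60° (staggered): SH–COOH gauche, SH–I gauche, Cl–I gauche, Cl–I gauche; 0.8 + 1.1 + 0.9 + 0.9 = 3.7 kcal/mol.
COOH at 120° (eclipsed): H–I eclipsed, SH–COOH eclipsed, Cl–I eclipsed; 1.5 + 3.2 + 2.3 = 7.0 kcal/mol.
COOH at 180° (staggered): SH–COOH gauche, SH–I gauche, Cl–COOH gauche, Cl–I gauche; 0.8 + 1.1 + 0.9 + 0.9 = 3.7 kcal/mol.
COOH at 240° (eclipsed): H–I eclipsed, SH–I eclipsed, Cl–COOH eclipsed; 1.5 + 2.7 + 2.4 = 6.6 kcal/mol.
COOH at 300° (staggered): SH–I gauche, SH–I gauche, Cl–COOH gauche, Cl–I gauche; 1.1 + 1.1 + 0.9 + 0.9 = 4.0 kcal/mol.
The maximum (7.0 kcal/mol) occurs with COOH at 120°.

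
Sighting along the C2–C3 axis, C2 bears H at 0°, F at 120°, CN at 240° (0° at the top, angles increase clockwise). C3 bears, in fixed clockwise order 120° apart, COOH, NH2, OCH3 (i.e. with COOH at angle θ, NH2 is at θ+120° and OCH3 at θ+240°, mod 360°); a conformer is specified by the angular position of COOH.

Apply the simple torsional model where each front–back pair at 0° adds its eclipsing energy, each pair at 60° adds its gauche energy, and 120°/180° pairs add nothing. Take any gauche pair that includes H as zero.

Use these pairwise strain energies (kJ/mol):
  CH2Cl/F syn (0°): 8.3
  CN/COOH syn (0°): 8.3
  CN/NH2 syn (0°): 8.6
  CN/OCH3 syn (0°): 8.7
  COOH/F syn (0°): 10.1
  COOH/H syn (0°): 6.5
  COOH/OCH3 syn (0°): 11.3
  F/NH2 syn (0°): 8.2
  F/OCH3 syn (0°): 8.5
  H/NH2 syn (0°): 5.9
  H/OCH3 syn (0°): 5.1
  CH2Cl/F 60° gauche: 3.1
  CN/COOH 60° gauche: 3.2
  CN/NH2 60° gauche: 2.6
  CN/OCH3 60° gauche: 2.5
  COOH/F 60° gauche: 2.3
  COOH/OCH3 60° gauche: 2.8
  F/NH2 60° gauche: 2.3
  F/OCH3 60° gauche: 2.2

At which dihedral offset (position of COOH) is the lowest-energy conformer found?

COOH at 0° (eclipsed): H(0°)/COOH(0°) eclipsed 6.5; F(120°)/NH2(120°) eclipsed 8.2; CN(240°)/OCH3(240°) eclipsed 8.7 → 23.4 kJ/mol.
COOH at 60° (staggered): F(120°)/COOH(60°) gauche 2.3; F(120°)/NH2(180°) gauche 2.3; CN(240°)/NH2(180°) gauche 2.6; CN(240°)/OCH3(300°) gauche 2.5 → 9.7 kJ/mol.
COOH at 120° (eclipsed): H(0°)/OCH3(0°) eclipsed 5.1; F(120°)/COOH(120°) eclipsed 10.1; CN(240°)/NH2(240°) eclipsed 8.6 → 23.8 kJ/mol.
COOH at 180° (staggered): F(120°)/COOH(180°) gauche 2.3; F(120°)/OCH3(60°) gauche 2.2; CN(240°)/COOH(180°) gauche 3.2; CN(240°)/NH2(300°) gauche 2.6 → 10.3 kJ/mol.
COOH at 240° (eclipsed): H(0°)/NH2(0°) eclipsed 5.9; F(120°)/OCH3(120°) eclipsed 8.5; CN(240°)/COOH(240°) eclipsed 8.3 → 22.7 kJ/mol.
COOH at 300° (staggered): F(120°)/NH2(60°) gauche 2.3; F(120°)/OCH3(180°) gauche 2.2; CN(240°)/COOH(300°) gauche 3.2; CN(240°)/OCH3(180°) gauche 2.5 → 10.2 kJ/mol.
The minimum (9.7 kJ/mol) occurs with COOH at 60°.

60°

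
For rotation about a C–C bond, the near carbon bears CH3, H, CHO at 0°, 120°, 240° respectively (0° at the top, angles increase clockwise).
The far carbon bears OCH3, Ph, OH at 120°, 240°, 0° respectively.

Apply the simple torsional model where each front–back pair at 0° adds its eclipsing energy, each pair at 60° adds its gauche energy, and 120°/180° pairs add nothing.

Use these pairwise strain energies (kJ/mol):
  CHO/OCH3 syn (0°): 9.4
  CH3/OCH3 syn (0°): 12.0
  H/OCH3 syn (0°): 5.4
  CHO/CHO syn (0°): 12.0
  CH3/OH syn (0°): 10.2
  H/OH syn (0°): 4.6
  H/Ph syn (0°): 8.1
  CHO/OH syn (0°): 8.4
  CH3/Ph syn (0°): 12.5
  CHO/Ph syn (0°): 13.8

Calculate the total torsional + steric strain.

This conformer (eclipsed): CH3(0°)/OH(0°) eclipsed 10.2; H(120°)/OCH3(120°) eclipsed 5.4; CHO(240°)/Ph(240°) eclipsed 13.8 → 29.4 kJ/mol.

29.4 kJ/mol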